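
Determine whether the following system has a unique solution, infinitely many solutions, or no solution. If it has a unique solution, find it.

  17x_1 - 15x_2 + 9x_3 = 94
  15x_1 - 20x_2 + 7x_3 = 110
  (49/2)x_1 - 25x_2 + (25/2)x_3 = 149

infinitely many solutions

Row-reduce:
R1 ← R1 / (17).
R2 ← R2 − 15·R1.
R3 ← R3 − 49/2·R1.
R2 ← R2 / (-115/17).
R1 ← R1 + 15/17·R2.
R3 ← R3 + 115/34·R2.
Rank is 2 with 3 unknowns, leaving x_3 free.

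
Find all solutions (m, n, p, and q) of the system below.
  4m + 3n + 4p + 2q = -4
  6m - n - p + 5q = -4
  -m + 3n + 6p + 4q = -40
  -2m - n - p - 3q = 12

Row-reduce the augmented matrix:
R1 ← R1 / (4).
R2 ← R2 − 6·R1.
R3 ← R3 + 1·R1.
R4 ← R4 + 2·R1.
R2 ← R2 / (-11/2).
R1 ← R1 − 3/4·R2.
R3 ← R3 − 15/4·R2.
R4 ← R4 − 1/2·R2.
R3 ← R3 / (49/22).
R1 ← R1 − 1/22·R3.
R2 ← R2 − 14/11·R3.
R4 ← R4 − 4/11·R3.
R4 ← R4 / (-136/49).
R1 ← R1 − 32/49·R4.
R2 ← R2 + 26/7·R4.
R3 ← R3 − 129/49·R4.
Reading off the reduced rows gives m = 4, n = 0, p = -2, q = -6.

m = 4, n = 0, p = -2, q = -6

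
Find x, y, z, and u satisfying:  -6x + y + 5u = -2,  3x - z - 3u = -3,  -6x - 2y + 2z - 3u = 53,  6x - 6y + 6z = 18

x = -4, y = -1, z = 6, u = -5

Row-reduce the augmented matrix:
R1 ← R1 / (-6).
R2 ← R2 − 3·R1.
R3 ← R3 + 6·R1.
R4 ← R4 − 6·R1.
R2 ← R2 / (1/2).
R1 ← R1 + 1/6·R2.
R3 ← R3 + 3·R2.
R4 ← R4 + 5·R2.
R3 ← R3 / (-4).
R1 ← R1 + 1/3·R3.
R2 ← R2 + 2·R3.
R4 ← R4 + 4·R3.
R4 ← R4 / (11).
R1 ← R1 + 1/12·R4.
R2 ← R2 − 9/2·R4.
R3 ← R3 − 11/4·R4.
Reading off the reduced rows gives x = -4, y = -1, z = 6, u = -5.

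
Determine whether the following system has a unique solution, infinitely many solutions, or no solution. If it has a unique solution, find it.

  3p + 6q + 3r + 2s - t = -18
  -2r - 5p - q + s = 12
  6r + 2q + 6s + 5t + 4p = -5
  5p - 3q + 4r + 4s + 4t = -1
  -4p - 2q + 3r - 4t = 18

p = -3, q = -2, r = 2, s = -1, t = 1

Row-reduce the augmented matrix:
R1 ← R1 / (3).
R2 ← R2 + 5·R1.
R3 ← R3 − 4·R1.
R4 ← R4 − 5·R1.
R5 ← R5 + 4·R1.
R2 ← R2 / (9).
R1 ← R1 − 2·R2.
R3 ← R3 + 6·R2.
R4 ← R4 + 13·R2.
R5 ← R5 − 6·R2.
R3 ← R3 / (4).
R1 ← R1 − 1/3·R3.
R2 ← R2 − 1/3·R3.
R4 ← R4 − 10/3·R3.
R5 ← R5 − 5·R3.
R4 ← R4 / (47/27).
R1 ← R1 + 22/27·R4.
R2 ← R2 + 1/27·R4.
R3 ← R3 − 14/9·R4.
R5 ← R5 + 8·R4.
R5 ← R5 / (-2965/188).
R1 ← R1 + 171/188·R5.
R2 ← R2 + 121/188·R5.
R3 ← R3 − 429/188·R5.
R4 ← R4 + 59/94·R5.
Reading off the reduced rows gives p = -3, q = -2, r = 2, s = -1, t = 1.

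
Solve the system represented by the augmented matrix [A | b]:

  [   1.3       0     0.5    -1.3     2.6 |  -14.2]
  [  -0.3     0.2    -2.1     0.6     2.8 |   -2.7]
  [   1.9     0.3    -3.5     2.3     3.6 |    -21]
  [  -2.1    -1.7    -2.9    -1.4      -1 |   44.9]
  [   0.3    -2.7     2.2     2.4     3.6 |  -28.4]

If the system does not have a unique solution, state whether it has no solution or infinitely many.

x_1 = -6, x_2 = -4, x_3 = -5, x_4 = -5, x_5 = -4

Row-reduce the augmented matrix:
R1 ← R1 / (13/10).
R2 ← R2 + 3/10·R1.
R3 ← R3 − 19/10·R1.
R4 ← R4 + 21/10·R1.
R5 ← R5 − 3/10·R1.
R2 ← R2 / (1/5).
R3 ← R3 − 3/10·R2.
R4 ← R4 + 17/10·R2.
R5 ← R5 + 27/10·R2.
R3 ← R3 / (-163/130).
R1 ← R1 − 5/13·R3.
R2 ← R2 + 129/13·R3.
R4 ← R4 + 493/26·R3.
R5 ← R5 + 1606/65·R3.
R4 ← R4 / (-46993/815).
R1 ← R1 − 49/326·R4.
R2 ← R2 + 4593/163·R4.
R3 ← R3 + 975/326·R4.
R5 ← R5 + 43779/652·R4.
R5 ← R5 / (10631143/469930).
R1 ← R1 − 31337/46993·R5.
R2 ← R2 − 192164/46993·R5.
R3 ← R3 + 74971/46993·R5.
R4 ← R4 + 91484/46993·R5.
Reading off the reduced rows gives x_1 = -6, x_2 = -4, x_3 = -5, x_4 = -5, x_5 = -4.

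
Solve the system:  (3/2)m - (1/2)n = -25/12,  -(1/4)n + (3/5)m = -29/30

Row-reduce the augmented matrix:
R1 ← R1 / (3/2).
R2 ← R2 − 3/5·R1.
R2 ← R2 / (-1/20).
R1 ← R1 + 1/3·R2.
Reading off the reduced rows gives m = -1/2, n = 8/3.

m = -1/2, n = 8/3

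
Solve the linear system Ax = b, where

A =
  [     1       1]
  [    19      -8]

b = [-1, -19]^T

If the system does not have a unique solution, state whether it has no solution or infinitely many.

From equation 1: x_1 = -1 − x_2.
Substitute into equation 2 and solve: x_2 = 0.
Then x_1 = -1.

x_1 = -1, x_2 = 0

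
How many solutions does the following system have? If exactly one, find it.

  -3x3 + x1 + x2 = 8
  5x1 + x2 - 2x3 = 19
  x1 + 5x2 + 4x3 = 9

Row-reduce the augmented matrix:
R2 ← R2 − 5·R1.
R3 ← R3 − 1·R1.
R2 ← R2 / (-4).
R1 ← R1 − 1·R2.
R3 ← R3 − 4·R2.
R3 ← R3 / (20).
R1 ← R1 − 1/4·R3.
R2 ← R2 + 13/4·R3.
Reading off the reduced rows gives x1 = 3, x2 = 2, x3 = -1.

x1 = 3, x2 = 2, x3 = -1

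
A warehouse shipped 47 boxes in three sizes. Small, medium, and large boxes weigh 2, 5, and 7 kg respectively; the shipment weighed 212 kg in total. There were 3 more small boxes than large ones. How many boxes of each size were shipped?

small boxes: 17, medium boxes: 16, large boxes: 14

Let s = small boxes, m = medium boxes, l = large boxes.
  s + m + l = 47
  2s + 5m + 7l = 212
  s - l = 3
Row-reduce the augmented matrix:
R2 ← R2 − 2·R1.
R3 ← R3 − 1·R1.
R2 ← R2 / (3).
R1 ← R1 − 1·R2.
R3 ← R3 + 1·R2.
R3 ← R3 / (-1/3).
R1 ← R1 + 2/3·R3.
R2 ← R2 − 5/3·R3.
Reading off the reduced rows gives s = 17, m = 16, l = 14.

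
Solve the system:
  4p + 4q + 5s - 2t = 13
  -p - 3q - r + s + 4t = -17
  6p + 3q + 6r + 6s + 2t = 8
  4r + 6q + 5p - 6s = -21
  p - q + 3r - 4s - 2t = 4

p = -3, q = 0, r = 3, s = 3, t = -5

Row-reduce the augmented matrix:
R1 ← R1 / (4).
R2 ← R2 + 1·R1.
R3 ← R3 − 6·R1.
R4 ← R4 − 5·R1.
R5 ← R5 − 1·R1.
R2 ← R2 / (-2).
R1 ← R1 − 1·R2.
R3 ← R3 + 3·R2.
R4 ← R4 − 1·R2.
R5 ← R5 + 2·R2.
R3 ← R3 / (15/2).
R1 ← R1 + 1/2·R3.
R2 ← R2 − 1/2·R3.
R4 ← R4 − 7/2·R3.
R5 ← R5 − 4·R3.
R4 ← R4 / (-177/20).
R1 ← R1 − 41/20·R4.
R2 ← R2 + 4/5·R4.
R3 ← R3 + 13/20·R4.
R5 ← R5 + 49/10·R4.
R5 ← R5 / (-3868/531).
R1 ← R1 − 1192/531·R5.
R2 ← R2 + 1130/531·R5.
R3 ← R3 + 188/531·R5.
R4 ← R4 + 262/531·R5.
Reading off the reduced rows gives p = -3, q = 0, r = 3, s = 3, t = -5.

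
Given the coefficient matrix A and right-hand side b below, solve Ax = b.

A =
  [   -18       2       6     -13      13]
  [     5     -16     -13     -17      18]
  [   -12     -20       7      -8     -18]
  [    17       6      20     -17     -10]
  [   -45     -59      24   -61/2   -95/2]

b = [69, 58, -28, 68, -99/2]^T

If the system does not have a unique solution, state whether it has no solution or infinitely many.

Row-reduce:
R1 ← R1 / (-18).
R2 ← R2 − 5·R1.
R3 ← R3 + 12·R1.
R4 ← R4 − 17·R1.
R5 ← R5 + 45·R1.
R2 ← R2 / (-139/9).
R1 ← R1 + 1/9·R2.
R3 ← R3 + 64/3·R2.
R4 ← R4 − 71/9·R2.
R5 ← R5 + 64·R2.
R3 ← R3 / (2593/139).
R1 ← R1 + 35/139·R3.
R2 ← R2 − 102/139·R3.
R4 ← R4 − 2763/139·R3.
R5 ← R5 − 7779/139·R3.
R4 ← R4 / (-183721/2593).
R1 ← R1 − 3277/2593·R4.
R2 ← R2 − 977/5186·R4.
R3 ← R3 − 4050/2593·R4.
Rank is 4 with 5 unknowns, leaving x_5 free.

infinitely many solutions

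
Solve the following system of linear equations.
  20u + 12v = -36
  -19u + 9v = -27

u = 0, v = -3

Row-reduce the augmented matrix:
R1 ← R1 / (20).
R2 ← R2 + 19·R1.
R2 ← R2 / (102/5).
R1 ← R1 − 3/5·R2.
Reading off the reduced rows gives u = 0, v = -3.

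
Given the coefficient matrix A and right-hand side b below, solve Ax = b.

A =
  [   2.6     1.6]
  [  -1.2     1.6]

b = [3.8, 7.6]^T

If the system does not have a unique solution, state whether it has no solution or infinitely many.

x_1 = -1, x_2 = 4

Row-reduce the augmented matrix:
R1 ← R1 / (13/5).
R2 ← R2 + 6/5·R1.
R2 ← R2 / (152/65).
R1 ← R1 − 8/13·R2.
Reading off the reduced rows gives x_1 = -1, x_2 = 4.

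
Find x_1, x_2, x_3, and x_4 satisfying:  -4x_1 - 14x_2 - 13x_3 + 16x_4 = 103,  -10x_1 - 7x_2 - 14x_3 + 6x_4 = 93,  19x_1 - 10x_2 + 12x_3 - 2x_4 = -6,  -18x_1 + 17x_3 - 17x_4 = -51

Row-reduce the augmented matrix:
R1 ← R1 / (-4).
R2 ← R2 + 10·R1.
R3 ← R3 − 19·R1.
R4 ← R4 + 18·R1.
R2 ← R2 / (28).
R1 ← R1 − 7/2·R2.
R3 ← R3 + 153/2·R2.
R4 ← R4 − 63·R2.
R3 ← R3 / (89/112).
R1 ← R1 − 15/16·R3.
R2 ← R2 − 37/56·R3.
R4 ← R4 − 271/8·R3.
R4 ← R4 / (70567/89).
R1 ← R1 − 2006/89·R4.
R2 ← R2 − 1290/89·R4.
R3 ← R3 + 2116/89·R4.
Reading off the reduced rows gives x_1 = 0, x_2 = -5, x_3 = -5, x_4 = -2.

x_1 = 0, x_2 = -5, x_3 = -5, x_4 = -2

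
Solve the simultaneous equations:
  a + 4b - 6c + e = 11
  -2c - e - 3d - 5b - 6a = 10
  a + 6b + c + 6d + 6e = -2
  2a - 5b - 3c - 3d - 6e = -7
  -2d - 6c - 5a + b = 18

a = -1, b = 1, c = -1, d = -3, e = 2

Row-reduce the augmented matrix:
R2 ← R2 + 6·R1.
R3 ← R3 − 1·R1.
R4 ← R4 − 2·R1.
R5 ← R5 + 5·R1.
R2 ← R2 / (19).
R1 ← R1 − 4·R2.
R3 ← R3 − 2·R2.
R4 ← R4 + 13·R2.
R5 ← R5 − 21·R2.
R3 ← R3 / (11).
R1 ← R1 − 2·R3.
R2 ← R2 + 2·R3.
R4 ← R4 + 17·R3.
R5 ← R5 − 6·R3.
R4 ← R4 / (984/209).
R1 ← R1 + 108/209·R4.
R2 ← R2 − 207/209·R4.
R3 ← R3 − 120/209·R4.
R5 ← R5 + 445/209·R4.
R5 ← R5 / (-235/123).
R1 ← R1 + 25/41·R5.
R2 ← R2 − 24/41·R5.
R3 ← R3 − 5/41·R5.
R4 ← R4 − 61/123·R5.
Reading off the reduced rows gives a = -1, b = 1, c = -1, d = -3, e = 2.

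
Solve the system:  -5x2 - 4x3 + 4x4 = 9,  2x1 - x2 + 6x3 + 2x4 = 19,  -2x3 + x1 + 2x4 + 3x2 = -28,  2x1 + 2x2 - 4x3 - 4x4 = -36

Row-reduce the augmented matrix:
Swap R1 and R2.
R1 ← R1 / (2).
R3 ← R3 − 1·R1.
R4 ← R4 − 2·R1.
R2 ← R2 / (-5).
R1 ← R1 + 1/2·R2.
R3 ← R3 − 7/2·R2.
R4 ← R4 − 3·R2.
R3 ← R3 / (-39/5).
R1 ← R1 − 17/5·R3.
R2 ← R2 − 4/5·R3.
R4 ← R4 + 62/5·R3.
R4 ← R4 / (-376/39).
R1 ← R1 − 88/39·R4.
R2 ← R2 + 16/39·R4.
R3 ← R3 + 19/39·R4.
Reading off the reduced rows gives x1 = -5, x2 = -5, x3 = 4, x4 = 0.

x1 = -5, x2 = -5, x3 = 4, x4 = 0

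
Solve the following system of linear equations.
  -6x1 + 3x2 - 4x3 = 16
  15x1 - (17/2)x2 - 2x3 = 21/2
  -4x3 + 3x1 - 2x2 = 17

Row-reduce:
R1 ← R1 / (-6).
R2 ← R2 − 15·R1.
R3 ← R3 − 3·R1.
R2 ← R2 / (-1).
R1 ← R1 + 1/2·R2.
R3 ← R3 + 1/2·R2.
Row 3 reduces to 0 = -1/4, a contradiction. The system is inconsistent.

no solution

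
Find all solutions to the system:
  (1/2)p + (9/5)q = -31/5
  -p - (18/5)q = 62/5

Row-reduce:
R1 ← R1 / (1/2).
R2 ← R2 + 1·R1.
Rank is 1 with 2 unknowns, leaving q free.

infinitely many solutions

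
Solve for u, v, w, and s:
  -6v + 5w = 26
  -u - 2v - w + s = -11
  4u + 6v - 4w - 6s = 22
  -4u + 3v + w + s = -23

u = 5, v = -1, w = 4, s = -4

Row-reduce the augmented matrix:
Swap R1 and R2.
R1 ← R1 / (-1).
R3 ← R3 − 4·R1.
R4 ← R4 + 4·R1.
R2 ← R2 / (-6).
R1 ← R1 − 2·R2.
R3 ← R3 + 2·R2.
R4 ← R4 − 11·R2.
R3 ← R3 / (-29/3).
R1 ← R1 − 8/3·R3.
R2 ← R2 + 5/6·R3.
R4 ← R4 − 85/6·R3.
R4 ← R4 / (-172/29).
R1 ← R1 + 45/29·R4.
R2 ← R2 − 5/29·R4.
R3 ← R3 − 6/29·R4.
Reading off the reduced rows gives u = 5, v = -1, w = 4, s = -4.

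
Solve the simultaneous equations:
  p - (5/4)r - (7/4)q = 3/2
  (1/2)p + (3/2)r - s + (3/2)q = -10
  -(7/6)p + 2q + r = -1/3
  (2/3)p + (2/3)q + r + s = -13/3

p = -4, q = -1, r = -3, s = 2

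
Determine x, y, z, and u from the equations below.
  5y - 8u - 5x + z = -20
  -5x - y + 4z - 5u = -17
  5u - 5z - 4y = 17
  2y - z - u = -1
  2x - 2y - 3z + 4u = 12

x = -2, y = 2, z = 0, u = 5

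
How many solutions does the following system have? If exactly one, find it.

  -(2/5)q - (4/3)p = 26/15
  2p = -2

Row-reduce the augmented matrix:
R1 ← R1 / (-4/3).
R2 ← R2 − 2·R1.
R2 ← R2 / (-3/5).
R1 ← R1 − 3/10·R2.
Reading off the reduced rows gives p = -1, q = -1.

p = -1, q = -1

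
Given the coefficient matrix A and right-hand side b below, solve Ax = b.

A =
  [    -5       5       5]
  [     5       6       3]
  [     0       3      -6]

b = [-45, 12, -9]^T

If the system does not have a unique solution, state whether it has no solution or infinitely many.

x_1 = 6, x_2 = -3, x_3 = 0

Row-reduce the augmented matrix:
R1 ← R1 / (-5).
R2 ← R2 − 5·R1.
R2 ← R2 / (11).
R1 ← R1 + 1·R2.
R3 ← R3 − 3·R2.
R3 ← R3 / (-90/11).
R1 ← R1 + 3/11·R3.
R2 ← R2 − 8/11·R3.
Reading off the reduced rows gives x_1 = 6, x_2 = -3, x_3 = 0.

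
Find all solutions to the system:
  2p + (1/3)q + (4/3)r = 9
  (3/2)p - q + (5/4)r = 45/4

infinitely many solutions

Row-reduce:
R1 ← R1 / (2).
R2 ← R2 − 3/2·R1.
R2 ← R2 / (-5/4).
R1 ← R1 − 1/6·R2.
Rank is 2 with 3 unknowns, leaving r free.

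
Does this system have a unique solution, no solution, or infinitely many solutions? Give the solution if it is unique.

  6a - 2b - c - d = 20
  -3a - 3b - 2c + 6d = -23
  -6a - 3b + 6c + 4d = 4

infinitely many solutions

Row-reduce:
R1 ← R1 / (6).
R2 ← R2 + 3·R1.
R3 ← R3 + 6·R1.
R2 ← R2 / (-4).
R1 ← R1 + 1/3·R2.
R3 ← R3 + 5·R2.
R3 ← R3 / (65/8).
R1 ← R1 − 1/24·R3.
R2 ← R2 − 5/8·R3.
Rank is 3 with 4 unknowns, leaving d free.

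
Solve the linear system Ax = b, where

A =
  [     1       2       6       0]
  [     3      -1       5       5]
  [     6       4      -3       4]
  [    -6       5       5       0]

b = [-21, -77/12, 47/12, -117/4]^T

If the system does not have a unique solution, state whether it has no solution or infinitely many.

Row-reduce the augmented matrix:
R2 ← R2 − 3·R1.
R3 ← R3 − 6·R1.
R4 ← R4 + 6·R1.
R2 ← R2 / (-7).
R1 ← R1 − 2·R2.
R3 ← R3 + 8·R2.
R4 ← R4 − 17·R2.
R3 ← R3 / (-169/7).
R1 ← R1 − 16/7·R3.
R2 ← R2 − 13/7·R3.
R4 ← R4 − 66/7·R3.
R4 ← R4 / (1939/169).
R1 ← R1 − 214/169·R4.
R2 ← R2 + 11/13·R4.
R3 ← R3 − 12/169·R4.
Reading off the reduced rows gives x_1 = 1/2, x_2 = -5/2, x_3 = -11/4, x_4 = 2/3.

x_1 = 1/2, x_2 = -5/2, x_3 = -11/4, x_4 = 2/3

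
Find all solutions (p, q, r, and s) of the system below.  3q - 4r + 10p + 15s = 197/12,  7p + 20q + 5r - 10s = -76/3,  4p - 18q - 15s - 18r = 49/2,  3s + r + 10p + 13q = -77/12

p = -1, q = 1/4, r = -8/3, s = 1

Row-reduce the augmented matrix:
R1 ← R1 / (10).
R2 ← R2 − 7·R1.
R3 ← R3 − 4·R1.
R4 ← R4 − 10·R1.
R2 ← R2 / (179/10).
R1 ← R1 − 3/10·R2.
R3 ← R3 + 96/5·R2.
R4 ← R4 − 10·R2.
R3 ← R3 / (-1438/179).
R1 ← R1 + 95/179·R3.
R2 ← R2 − 78/179·R3.
R4 ← R4 − 115/179·R3.
R4 ← R4 / (-5731/1438).
R1 ← R1 − 6735/1438·R4.
R2 ← R2 + 2500/719·R4.
R3 ← R3 − 7695/1438·R4.
Reading off the reduced rows gives p = -1, q = 1/4, r = -8/3, s = 1.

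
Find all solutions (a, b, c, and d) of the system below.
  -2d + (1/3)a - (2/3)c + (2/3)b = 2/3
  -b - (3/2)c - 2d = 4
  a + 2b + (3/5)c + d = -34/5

infinitely many solutions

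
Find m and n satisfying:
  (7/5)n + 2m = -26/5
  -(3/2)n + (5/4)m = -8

Row-reduce the augmented matrix:
R1 ← R1 / (2).
R2 ← R2 − 5/4·R1.
R2 ← R2 / (-19/8).
R1 ← R1 − 7/10·R2.
Reading off the reduced rows gives m = -4, n = 2.

m = -4, n = 2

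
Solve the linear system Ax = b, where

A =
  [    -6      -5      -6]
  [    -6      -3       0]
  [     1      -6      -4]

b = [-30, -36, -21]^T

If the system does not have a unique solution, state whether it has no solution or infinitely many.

Row-reduce the augmented matrix:
R1 ← R1 / (-6).
R2 ← R2 + 6·R1.
R3 ← R3 − 1·R1.
R2 ← R2 / (2).
R1 ← R1 − 5/6·R2.
R3 ← R3 + 41/6·R2.
R3 ← R3 / (31/2).
R1 ← R1 + 3/2·R3.
R2 ← R2 − 3·R3.
Reading off the reduced rows gives x_1 = 3, x_2 = 6, x_3 = -3.

x_1 = 3, x_2 = 6, x_3 = -3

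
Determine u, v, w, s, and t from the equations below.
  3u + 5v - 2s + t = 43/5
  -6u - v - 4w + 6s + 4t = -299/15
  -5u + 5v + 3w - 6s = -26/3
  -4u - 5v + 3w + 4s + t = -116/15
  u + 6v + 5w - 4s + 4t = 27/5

u = 7/3, v = 1, w = 4/3, s = 1, t = -7/5

Row-reduce the augmented matrix:
R1 ← R1 / (3).
R2 ← R2 + 6·R1.
R3 ← R3 + 5·R1.
R4 ← R4 + 4·R1.
R5 ← R5 − 1·R1.
R2 ← R2 / (9).
R1 ← R1 − 5/3·R2.
R3 ← R3 − 40/3·R2.
R4 ← R4 − 5/3·R2.
R5 ← R5 − 13/3·R2.
R3 ← R3 / (241/27).
R1 ← R1 − 20/27·R3.
R2 ← R2 + 4/9·R3.
R4 ← R4 − 101/27·R3.
R5 ← R5 − 187/27·R3.
R4 ← R4 / (1474/241).
R1 ← R1 + 4/241·R4.
R2 ← R2 + 94/241·R4.
R3 ← R3 + 332/241·R4.
R5 ← R5 − 1264/241·R4.
R5 ← R5 / (2018/737).
R1 ← R1 + 123/737·R5.
R2 ← R2 − 426/737·R5.
R3 ← R3 − 109/737·R5.
R4 ← R4 − 512/737·R5.
Reading off the reduced rows gives u = 7/3, v = 1, w = 4/3, s = 1, t = -7/5.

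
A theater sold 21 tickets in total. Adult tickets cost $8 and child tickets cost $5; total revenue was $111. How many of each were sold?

adult tickets: 2, child tickets: 19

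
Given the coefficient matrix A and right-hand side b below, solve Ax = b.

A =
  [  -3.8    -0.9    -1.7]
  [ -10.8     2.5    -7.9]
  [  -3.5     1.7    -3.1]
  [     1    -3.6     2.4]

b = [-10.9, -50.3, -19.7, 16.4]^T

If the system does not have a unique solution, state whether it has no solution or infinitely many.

Row-reduce the augmented matrix:
R1 ← R1 / (-19/5).
R2 ← R2 + 54/5·R1.
R3 ← R3 + 7/2·R1.
R4 ← R4 − 1·R1.
R2 ← R2 / (961/190).
R1 ← R1 − 9/38·R2.
R3 ← R3 − 961/380·R2.
R4 ← R4 + 729/190·R2.
Swap R3 and R4.
R3 ← R3 / (-1802/4805).
R1 ← R1 − 568/961·R3.
R2 ← R2 + 583/961·R3.
R4 reduces to 0 = 0, so the extra equation is consistent.
Reading off the reduced rows gives x_1 = 2, x_2 = -2, x_3 = 3.

x_1 = 2, x_2 = -2, x_3 = 3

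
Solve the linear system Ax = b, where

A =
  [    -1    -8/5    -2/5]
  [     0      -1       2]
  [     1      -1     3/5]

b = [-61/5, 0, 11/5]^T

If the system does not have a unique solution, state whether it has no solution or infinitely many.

Row-reduce the augmented matrix:
R1 ← R1 / (-1).
R3 ← R3 − 1·R1.
R2 ← R2 / (-1).
R1 ← R1 − 8/5·R2.
R3 ← R3 + 13/5·R2.
R3 ← R3 / (-5).
R1 ← R1 − 18/5·R3.
R2 ← R2 + 2·R3.
Reading off the reduced rows gives x_1 = 5, x_2 = 4, x_3 = 2.

x_1 = 5, x_2 = 4, x_3 = 2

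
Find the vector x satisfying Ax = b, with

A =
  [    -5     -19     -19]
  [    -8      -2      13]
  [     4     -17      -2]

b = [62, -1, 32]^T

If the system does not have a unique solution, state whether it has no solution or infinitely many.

Row-reduce the augmented matrix:
R1 ← R1 / (-5).
R2 ← R2 + 8·R1.
R3 ← R3 − 4·R1.
R2 ← R2 / (142/5).
R1 ← R1 − 19/5·R2.
R3 ← R3 + 161/5·R2.
R3 ← R3 / (4545/142).
R1 ← R1 + 285/142·R3.
R2 ← R2 − 217/142·R3.
Reading off the reduced rows gives x_1 = -1, x_2 = -2, x_3 = -1.

x_1 = -1, x_2 = -2, x_3 = -1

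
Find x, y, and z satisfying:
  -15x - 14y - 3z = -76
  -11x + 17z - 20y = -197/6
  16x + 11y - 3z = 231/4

x = 5/2, y = 9/4, z = 7/3

Row-reduce the augmented matrix:
R1 ← R1 / (-15).
R2 ← R2 + 11·R1.
R3 ← R3 − 16·R1.
R2 ← R2 / (-146/15).
R1 ← R1 − 14/15·R2.
R3 ← R3 + 59/15·R2.
R3 ← R3 / (-1019/73).
R1 ← R1 − 149/73·R3.
R2 ← R2 + 144/73·R3.
Reading off the reduced rows gives x = 5/2, y = 9/4, z = 7/3.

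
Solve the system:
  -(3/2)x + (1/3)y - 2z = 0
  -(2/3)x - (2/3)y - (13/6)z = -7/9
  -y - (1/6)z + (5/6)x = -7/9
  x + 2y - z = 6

Row-reduce the augmented matrix:
R1 ← R1 / (-3/2).
R2 ← R2 + 2/3·R1.
R3 ← R3 − 5/6·R1.
R4 ← R4 − 1·R1.
R2 ← R2 / (-22/27).
R1 ← R1 + 2/9·R2.
R3 ← R3 + 22/27·R2.
R4 ← R4 − 20/9·R2.
Swap R3 and R4.
R3 ← R3 / (-64/11).
R1 ← R1 − 37/22·R3.
R2 ← R2 − 69/44·R3.
R4 reduces to 0 = 0, so the extra equation is consistent.
Reading off the reduced rows gives x = 4/3, y = 2, z = -2/3.

x = 4/3, y = 2, z = -2/3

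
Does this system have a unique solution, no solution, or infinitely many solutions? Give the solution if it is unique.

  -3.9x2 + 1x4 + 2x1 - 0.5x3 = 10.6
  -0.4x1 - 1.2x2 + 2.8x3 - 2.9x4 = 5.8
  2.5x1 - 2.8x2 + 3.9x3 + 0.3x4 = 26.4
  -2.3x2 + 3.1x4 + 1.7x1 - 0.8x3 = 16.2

x1 = -4, x2 = -4, x3 = 6, x4 = 6

Row-reduce the augmented matrix:
R1 ← R1 / (2).
R2 ← R2 + 2/5·R1.
R3 ← R3 − 5/2·R1.
R4 ← R4 − 17/10·R1.
R2 ← R2 / (-99/50).
R1 ← R1 + 39/20·R2.
R3 ← R3 − 83/40·R2.
R4 ← R4 − 203/200·R2.
R3 ← R3 / (809/110).
R1 ← R1 + 32/11·R3.
R2 ← R2 + 15/11·R3.
R4 ← R4 − 111/110·R3.
R4 ← R4 / (22401/16180).
R1 ← R1 − 5385/3236·R4.
R2 ← R2 − 2145/3236·R4.
R3 ← R3 + 1663/3236·R4.
Reading off the reduced rows gives x1 = -4, x2 = -4, x3 = 6, x4 = 6.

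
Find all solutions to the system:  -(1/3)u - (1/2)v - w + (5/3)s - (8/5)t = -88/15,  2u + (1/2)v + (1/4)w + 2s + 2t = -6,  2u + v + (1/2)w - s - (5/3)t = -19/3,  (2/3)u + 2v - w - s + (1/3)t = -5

Row-reduce:
R1 ← R1 / (-1/3).
R2 ← R2 − 2·R1.
R3 ← R3 − 2·R1.
R4 ← R4 − 2/3·R1.
R2 ← R2 / (-5/2).
R1 ← R1 − 3/2·R2.
R3 ← R3 + 2·R2.
R4 ← R4 − 1·R2.
R3 ← R3 / (-9/10).
R1 ← R1 + 9/20·R3.
R2 ← R2 − 23/10·R3.
R4 ← R4 + 53/10·R3.
R4 ← R4 / (32/3).
R1 ← R1 − 5/2·R4.
R2 ← R2 + 19/3·R4.
R3 ← R3 − 2/3·R4.
Rank is 4 with 5 unknowns, leaving t free.

infinitely many solutions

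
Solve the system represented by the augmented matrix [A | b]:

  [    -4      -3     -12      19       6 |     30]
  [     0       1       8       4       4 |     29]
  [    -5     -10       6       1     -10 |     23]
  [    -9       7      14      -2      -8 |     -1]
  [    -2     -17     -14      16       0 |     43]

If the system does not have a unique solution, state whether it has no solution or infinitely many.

Row-reduce the augmented matrix:
R1 ← R1 / (-4).
R3 ← R3 + 5·R1.
R4 ← R4 + 9·R1.
R5 ← R5 + 2·R1.
R1 ← R1 − 3/4·R2.
R3 ← R3 + 25/4·R2.
R4 ← R4 − 55/4·R2.
R5 ← R5 + 31/2·R2.
R3 ← R3 / (71).
R1 ← R1 + 3·R3.
R2 ← R2 − 8·R3.
R4 ← R4 + 69·R3.
R5 ← R5 − 116·R3.
R4 ← R4 / (-6927/71).
R1 ← R1 + 1087/142·R4.
R2 ← R2 − 266/71·R4.
R3 ← R3 − 9/284·R4.
R5 ← R5 − 9205/142·R4.
R5 ← R5 / (1756/2309).
R1 ← R1 − 2880/2309·R5.
R2 ← R2 − 1148/2309·R5.
R3 ← R3 − 192/2309·R5.
R4 ← R4 − 1638/2309·R5.
Reading off the reduced rows gives x_1 = -2, x_2 = -3, x_3 = 2, x_4 = 1, x_5 = 3.

x_1 = -2, x_2 = -3, x_3 = 2, x_4 = 1, x_5 = 3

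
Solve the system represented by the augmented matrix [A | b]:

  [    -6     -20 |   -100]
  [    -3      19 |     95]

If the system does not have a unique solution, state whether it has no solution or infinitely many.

x_1 = 0, x_2 = 5

Row-reduce the augmented matrix:
R1 ← R1 / (-6).
R2 ← R2 + 3·R1.
R2 ← R2 / (29).
R1 ← R1 − 10/3·R2.
Reading off the reduced rows gives x_1 = 0, x_2 = 5.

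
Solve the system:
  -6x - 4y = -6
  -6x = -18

x = 3, y = -3

Row-reduce the augmented matrix:
R1 ← R1 / (-6).
R2 ← R2 + 6·R1.
R2 ← R2 / (4).
R1 ← R1 − 2/3·R2.
Reading off the reduced rows gives x = 3, y = -3.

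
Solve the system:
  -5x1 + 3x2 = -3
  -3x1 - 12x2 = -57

x1 = 3, x2 = 4

Row-reduce the augmented matrix:
R1 ← R1 / (-5).
R2 ← R2 + 3·R1.
R2 ← R2 / (-69/5).
R1 ← R1 + 3/5·R2.
Reading off the reduced rows gives x1 = 3, x2 = 4.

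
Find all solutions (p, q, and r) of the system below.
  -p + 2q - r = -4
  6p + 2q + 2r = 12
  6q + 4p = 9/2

Row-reduce:
R1 ← R1 / (-1).
R2 ← R2 − 6·R1.
R3 ← R3 − 4·R1.
R2 ← R2 / (14).
R1 ← R1 + 2·R2.
R3 ← R3 − 14·R2.
Row 3 reduces to 0 = 1/2, a contradiction. The system is inconsistent.

no solution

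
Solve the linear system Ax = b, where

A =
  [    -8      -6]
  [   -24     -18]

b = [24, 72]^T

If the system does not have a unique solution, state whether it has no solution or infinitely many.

infinitely many solutions

Row-reduce:
R1 ← R1 / (-8).
R2 ← R2 + 24·R1.
Rank is 1 with 2 unknowns, leaving x_2 free.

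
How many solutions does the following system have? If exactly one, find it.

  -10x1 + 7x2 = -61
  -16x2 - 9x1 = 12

Row-reduce the augmented matrix:
R1 ← R1 / (-10).
R2 ← R2 + 9·R1.
R2 ← R2 / (-223/10).
R1 ← R1 + 7/10·R2.
Reading off the reduced rows gives x1 = 4, x2 = -3.

x1 = 4, x2 = -3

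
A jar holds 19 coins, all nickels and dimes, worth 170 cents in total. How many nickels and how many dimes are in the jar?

nickels: 4, dimes: 15

Let n = nickels, d = dimes.
  d + n = 19
  5n + 10d = 170
From equation 1: n = 19 − d.
Substitute into equation 2 and solve: d = 15.
Then n = 4.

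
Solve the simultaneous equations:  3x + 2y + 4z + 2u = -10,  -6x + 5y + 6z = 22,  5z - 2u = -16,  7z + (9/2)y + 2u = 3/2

no solution

Row-reduce:
R1 ← R1 / (3).
R2 ← R2 + 6·R1.
R2 ← R2 / (9).
R1 ← R1 − 2/3·R2.
R4 ← R4 − 9/2·R2.
R3 ← R3 / (5).
R1 ← R1 − 8/27·R3.
R2 ← R2 − 14/9·R3.
Row 4 reduces to 0 = 1/2, a contradiction. The system is inconsistent.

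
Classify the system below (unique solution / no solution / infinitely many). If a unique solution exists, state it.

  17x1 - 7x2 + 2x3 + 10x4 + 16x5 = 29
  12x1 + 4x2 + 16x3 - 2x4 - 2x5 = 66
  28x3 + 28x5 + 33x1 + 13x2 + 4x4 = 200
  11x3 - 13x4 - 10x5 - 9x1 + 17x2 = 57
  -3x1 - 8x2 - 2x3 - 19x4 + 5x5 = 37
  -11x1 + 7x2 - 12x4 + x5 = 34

no solution

Row-reduce:
R1 ← R1 / (17).
R2 ← R2 − 12·R1.
R3 ← R3 − 33·R1.
R4 ← R4 + 9·R1.
R5 ← R5 + 3·R1.
R6 ← R6 + 11·R1.
R2 ← R2 / (152/17).
R1 ← R1 + 7/17·R2.
R3 ← R3 − 452/17·R2.
R4 ← R4 − 226/17·R2.
R5 ← R5 + 157/17·R2.
R6 ← R6 − 42/17·R2.
R3 ← R3 / (-366/19).
R1 ← R1 − 15/19·R3.
R2 ← R2 − 31/19·R3.
R4 ← R4 + 183/19·R3.
R5 ← R5 − 255/19·R3.
R6 ← R6 + 52/19·R3.
Swap R4 and R5.
R4 ← R4 / (-4529/244).
R1 ← R1 − 157/244·R4.
R2 ← R2 + 9/244·R4.
R3 ← R3 + 73/122·R4.
R6 ← R6 + 569/122·R4.
Swap R5 and R6.
R5 ← R5 / (22389/4529).
R1 ← R1 − 11322/4529·R5.
R2 ← R2 − 7082/4529·R5.
R3 ← R3 + 11423/4529·R5.
R4 ← R4 + 4759/4529·R5.
Row 6 reduces to 0 = 1/2, a contradiction. The system is inconsistent.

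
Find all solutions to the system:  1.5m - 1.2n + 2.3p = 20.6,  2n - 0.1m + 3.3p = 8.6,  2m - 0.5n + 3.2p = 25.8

m = 6, n = -2, p = 4

Row-reduce the augmented matrix:
R1 ← R1 / (3/2).
R2 ← R2 + 1/10·R1.
R3 ← R3 − 2·R1.
R2 ← R2 / (48/25).
R1 ← R1 + 4/5·R2.
R3 ← R3 − 11/10·R2.
R3 ← R3 / (-2657/1440).
R1 ← R1 − 107/36·R3.
R2 ← R2 − 259/144·R3.
Reading off the reduced rows gives m = 6, n = -2, p = 4.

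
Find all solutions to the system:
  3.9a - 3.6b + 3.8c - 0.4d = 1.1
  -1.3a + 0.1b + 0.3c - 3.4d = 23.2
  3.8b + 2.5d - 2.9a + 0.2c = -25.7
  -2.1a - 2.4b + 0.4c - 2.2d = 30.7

a = -3, b = -5, c = -2, d = -6

Row-reduce the augmented matrix:
R1 ← R1 / (39/10).
R2 ← R2 + 13/10·R1.
R3 ← R3 + 29/10·R1.
R4 ← R4 + 21/10·R1.
R2 ← R2 / (-11/10).
R1 ← R1 + 12/13·R2.
R3 ← R3 − 73/65·R2.
R4 ← R4 + 282/65·R2.
R3 ← R3 / (3307/715).
R1 ← R1 + 146/429·R3.
R2 ← R2 + 47/33·R3.
R4 ← R4 + 2669/715·R3.
R4 ← R4 / (343479/33070).
R1 ← R1 − 27373/9921·R4.
R2 ← R2 − 55151/19842·R4.
R3 ← R3 + 2009/6614·R4.
Reading off the reduced rows gives a = -3, b = -5, c = -2, d = -6.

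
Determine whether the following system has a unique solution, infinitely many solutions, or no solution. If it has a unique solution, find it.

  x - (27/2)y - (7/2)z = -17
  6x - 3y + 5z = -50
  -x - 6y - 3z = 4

Row-reduce:
R2 ← R2 − 6·R1.
R3 ← R3 + 1·R1.
R2 ← R2 / (78).
R1 ← R1 + 27/2·R2.
R3 ← R3 + 39/2·R2.
Rank is 2 with 3 unknowns, leaving z free.

infinitely many solutions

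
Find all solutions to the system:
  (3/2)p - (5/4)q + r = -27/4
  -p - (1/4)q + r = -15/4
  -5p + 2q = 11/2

no solution

Row-reduce:
R1 ← R1 / (3/2).
R2 ← R2 + 1·R1.
R3 ← R3 + 5·R1.
R2 ← R2 / (-13/12).
R1 ← R1 + 5/6·R2.
R3 ← R3 + 13/6·R2.
Row 3 reduces to 0 = -1/2, a contradiction. The system is inconsistent.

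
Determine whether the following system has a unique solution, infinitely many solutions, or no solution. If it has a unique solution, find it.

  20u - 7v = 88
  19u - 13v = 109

Row-reduce the augmented matrix:
R1 ← R1 / (20).
R2 ← R2 − 19·R1.
R2 ← R2 / (-127/20).
R1 ← R1 + 7/20·R2.
Reading off the reduced rows gives u = 3, v = -4.

u = 3, v = -4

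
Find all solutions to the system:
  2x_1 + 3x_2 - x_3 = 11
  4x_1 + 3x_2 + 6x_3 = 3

infinitely many solutions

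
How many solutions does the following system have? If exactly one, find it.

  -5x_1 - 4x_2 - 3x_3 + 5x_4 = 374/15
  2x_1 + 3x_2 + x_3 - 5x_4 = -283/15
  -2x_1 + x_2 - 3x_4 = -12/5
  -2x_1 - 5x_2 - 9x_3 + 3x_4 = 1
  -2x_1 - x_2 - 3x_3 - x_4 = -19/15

Row-reduce the augmented matrix:
R1 ← R1 / (-5).
R2 ← R2 − 2·R1.
R3 ← R3 + 2·R1.
R4 ← R4 + 2·R1.
R5 ← R5 + 2·R1.
R2 ← R2 / (7/5).
R1 ← R1 − 4/5·R2.
R3 ← R3 − 13/5·R2.
R4 ← R4 + 17/5·R2.
R5 ← R5 − 3/5·R2.
R3 ← R3 / (11/7).
R1 ← R1 − 5/7·R3.
R2 ← R2 + 1/7·R3.
R4 ← R4 + 58/7·R3.
R5 ← R5 + 12/7·R3.
R4 ← R4 / (-36/11).
R1 ← R1 − 5/11·R4.
R2 ← R2 + 23/11·R4.
R3 ← R3 − 4/11·R4.
R5 ← R5 + 12/11·R4.
R5 reduces to 0 = 0, so the extra equation is consistent.
Reading off the reduced rows gives x_1 = -3, x_2 = -2/5, x_3 = 5/3, x_4 = 8/3.

x_1 = -3, x_2 = -2/5, x_3 = 5/3, x_4 = 8/3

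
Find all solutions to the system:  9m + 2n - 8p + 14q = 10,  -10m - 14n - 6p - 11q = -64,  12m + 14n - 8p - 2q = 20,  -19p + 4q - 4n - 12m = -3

m = -2, n = 4, p = 1, q = 2

Row-reduce the augmented matrix:
R1 ← R1 / (9).
R2 ← R2 + 10·R1.
R3 ← R3 − 12·R1.
R4 ← R4 + 12·R1.
R2 ← R2 / (-106/9).
R1 ← R1 − 2/9·R2.
R3 ← R3 − 34/3·R2.
R4 ← R4 + 4/3·R2.
R3 ← R3 / (-618/53).
R1 ← R1 + 62/53·R3.
R2 ← R2 − 67/53·R3.
R4 ← R4 + 1483/53·R3.
R4 ← R4 / (37837/618).
R1 ← R1 − 1012/309·R4.
R2 ← R2 + 665/309·R4.
R3 ← R3 − 863/618·R4.
Reading off the reduced rows gives m = -2, n = 4, p = 1, q = 2.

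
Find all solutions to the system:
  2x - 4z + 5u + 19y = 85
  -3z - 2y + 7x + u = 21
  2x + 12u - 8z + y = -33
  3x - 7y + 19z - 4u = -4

x = 5, y = 5, z = 0, u = -4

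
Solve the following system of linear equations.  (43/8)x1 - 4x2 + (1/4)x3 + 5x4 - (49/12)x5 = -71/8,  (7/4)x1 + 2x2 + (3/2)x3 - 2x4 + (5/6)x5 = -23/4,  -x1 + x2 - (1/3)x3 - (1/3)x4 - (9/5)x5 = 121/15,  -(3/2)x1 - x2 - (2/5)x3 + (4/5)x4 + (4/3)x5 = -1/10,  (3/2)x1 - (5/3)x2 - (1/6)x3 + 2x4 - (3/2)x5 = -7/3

no solution

Row-reduce:
R1 ← R1 / (43/8).
R2 ← R2 − 7/4·R1.
R3 ← R3 + 1·R1.
R4 ← R4 + 3/2·R1.
R5 ← R5 − 3/2·R1.
R2 ← R2 / (142/43).
R1 ← R1 + 32/43·R2.
R3 ← R3 − 11/43·R2.
R4 ← R4 + 91/43·R2.
R5 ← R5 + 71/129·R2.
R3 ← R3 / (-169/426).
R1 ← R1 − 26/71·R3.
R2 ← R2 − 61/142·R3.
R4 ← R4 − 411/710·R3.
R4 ← R4 / (973/845).
R1 ← R1 − 12/13·R4.
R2 ← R2 + 25/169·R4.
R3 ← R3 + 374/169·R4.
Row 5 reduces to 0 = -1/3, a contradiction. The system is inconsistent.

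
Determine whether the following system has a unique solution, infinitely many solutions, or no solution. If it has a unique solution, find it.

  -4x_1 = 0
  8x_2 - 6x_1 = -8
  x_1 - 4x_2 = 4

Row-reduce the augmented matrix:
R1 ← R1 / (-4).
R2 ← R2 + 6·R1.
R3 ← R3 − 1·R1.
R2 ← R2 / (8).
R3 ← R3 + 4·R2.
R3 reduces to 0 = 0, so the extra equation is consistent.
Reading off the reduced rows gives x_1 = 0, x_2 = -1.

x_1 = 0, x_2 = -1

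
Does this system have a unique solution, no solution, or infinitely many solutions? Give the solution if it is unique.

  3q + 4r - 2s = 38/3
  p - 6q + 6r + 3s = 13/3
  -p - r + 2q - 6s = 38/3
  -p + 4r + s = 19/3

p = -2/3, q = 0, r = 2, s = -7/3

Row-reduce the augmented matrix:
Swap R1 and R2.
R3 ← R3 + 1·R1.
R4 ← R4 + 1·R1.
R2 ← R2 / (3).
R1 ← R1 + 6·R2.
R3 ← R3 + 4·R2.
R4 ← R4 + 6·R2.
R3 ← R3 / (31/3).
R1 ← R1 − 14·R3.
R2 ← R2 − 4/3·R3.
R4 ← R4 − 18·R3.
R4 ← R4 / (306/31).
R1 ← R1 − 207/31·R4.
R2 ← R2 − 2/31·R4.
R3 ← R3 + 17/31·R4.
Reading off the reduced rows gives p = -2/3, q = 0, r = 2, s = -7/3.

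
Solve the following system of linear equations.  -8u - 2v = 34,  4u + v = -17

Row-reduce:
R1 ← R1 / (-8).
R2 ← R2 − 4·R1.
Rank is 1 with 2 unknowns, leaving v free.

infinitely many solutions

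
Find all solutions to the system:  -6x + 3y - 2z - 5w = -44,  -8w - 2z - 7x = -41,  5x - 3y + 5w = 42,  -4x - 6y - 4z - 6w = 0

no solution

Row-reduce:
R1 ← R1 / (-6).
R2 ← R2 + 7·R1.
R3 ← R3 − 5·R1.
R4 ← R4 + 4·R1.
R2 ← R2 / (-7/2).
R1 ← R1 + 1/2·R2.
R3 ← R3 + 1/2·R2.
R4 ← R4 + 8·R2.
R3 ← R3 / (-12/7).
R1 ← R1 − 2/7·R3.
R2 ← R2 + 2/21·R3.
R4 ← R4 + 24/7·R3.
Row 4 reduces to 0 = -2, a contradiction. The system is inconsistent.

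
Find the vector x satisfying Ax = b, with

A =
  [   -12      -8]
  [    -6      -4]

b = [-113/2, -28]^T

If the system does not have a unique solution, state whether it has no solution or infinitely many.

no solution

Row-reduce:
R1 ← R1 / (-12).
R2 ← R2 + 6·R1.
Row 2 reduces to 0 = 1/4, a contradiction. The system is inconsistent.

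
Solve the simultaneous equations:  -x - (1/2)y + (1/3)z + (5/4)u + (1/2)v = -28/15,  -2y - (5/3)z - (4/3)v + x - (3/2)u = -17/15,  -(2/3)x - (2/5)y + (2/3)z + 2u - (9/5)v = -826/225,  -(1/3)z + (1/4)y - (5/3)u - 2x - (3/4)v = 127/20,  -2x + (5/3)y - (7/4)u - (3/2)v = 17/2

Row-reduce the augmented matrix:
R1 ← R1 / (-1).
R2 ← R2 − 1·R1.
R3 ← R3 + 2/3·R1.
R4 ← R4 + 2·R1.
R5 ← R5 + 2·R1.
R2 ← R2 / (-5/2).
R1 ← R1 − 1/2·R2.
R3 ← R3 + 1/15·R2.
R4 ← R4 − 5/4·R2.
R5 ← R5 − 8/3·R2.
R3 ← R3 / (12/25).
R1 ← R1 + 3/5·R3.
R2 ← R2 − 8/15·R3.
R4 ← R4 + 5/3·R3.
R5 ← R5 + 94/45·R3.
R4 ← R4 / (-47/216).
R1 ← R1 − 1/6·R4.
R2 ← R2 + 65/54·R4.
R3 ← R3 − 22/9·R4.
R5 ← R5 − 191/324·R4.
R5 ← R5 / (-97219/2538).
R1 ← R1 + 1989/188·R5.
R2 ← R2 − 23356/423·R5.
R3 ← R3 + 62653/564·R5.
R4 ← R4 − 6154/141·R5.
Reading off the reduced rows gives x = -4/3, y = 7/5, z = 0, u = -2, v = 0.

x = -4/3, y = 7/5, z = 0, u = -2, v = 0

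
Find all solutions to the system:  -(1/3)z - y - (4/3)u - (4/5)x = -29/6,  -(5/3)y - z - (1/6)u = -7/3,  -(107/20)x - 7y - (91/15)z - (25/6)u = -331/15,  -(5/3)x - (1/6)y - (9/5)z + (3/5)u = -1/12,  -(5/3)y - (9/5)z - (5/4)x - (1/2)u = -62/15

x = 0, y = 1/2, z = 1, u = 3

Row-reduce the augmented matrix:
R1 ← R1 / (-4/5).
R3 ← R3 + 107/20·R1.
R4 ← R4 + 5/3·R1.
R5 ← R5 + 5/4·R1.
R2 ← R2 / (-5/3).
R1 ← R1 − 5/4·R2.
R3 ← R3 + 5/16·R2.
R4 ← R4 − 23/12·R2.
R5 ← R5 + 5/48·R2.
R3 ← R3 / (-73/20).
R1 ← R1 + 1/3·R3.
R2 ← R2 − 3/5·R3.
R4 ← R4 + 203/90·R3.
R5 ← R5 + 73/60·R3.
R4 ← R4 / (12167/52560).
R1 ← R1 − 242/219·R4.
R2 ← R2 − 2587/2920·R4.
R3 ← R3 + 765/584·R4.
R5 reduces to 0 = 0, so the extra equation is consistent.
Reading off the reduced rows gives x = 0, y = 1/2, z = 1, u = 3.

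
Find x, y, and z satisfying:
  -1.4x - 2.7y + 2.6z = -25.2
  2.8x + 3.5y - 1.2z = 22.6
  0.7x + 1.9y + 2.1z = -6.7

Row-reduce the augmented matrix:
R1 ← R1 / (-7/5).
R2 ← R2 − 14/5·R1.
R3 ← R3 − 7/10·R1.
R2 ← R2 / (-19/10).
R1 ← R1 − 27/14·R2.
R3 ← R3 − 11/20·R2.
R3 ← R3 / (433/95).
R1 ← R1 − 293/133·R3.
R2 ← R2 + 40/19·R3.
Reading off the reduced rows gives x = 3, y = 2, z = -6.

x = 3, y = 2, z = -6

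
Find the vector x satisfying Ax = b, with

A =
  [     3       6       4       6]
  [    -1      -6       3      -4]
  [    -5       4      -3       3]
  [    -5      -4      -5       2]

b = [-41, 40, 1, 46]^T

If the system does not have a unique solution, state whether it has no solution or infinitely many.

Row-reduce the augmented matrix:
R1 ← R1 / (3).
R2 ← R2 + 1·R1.
R3 ← R3 + 5·R1.
R4 ← R4 + 5·R1.
R2 ← R2 / (-4).
R1 ← R1 − 2·R2.
R3 ← R3 − 14·R2.
R4 ← R4 − 6·R2.
R3 ← R3 / (113/6).
R1 ← R1 − 7/2·R3.
R2 ← R2 + 13/12·R3.
R4 ← R4 − 49/6·R3.
R4 ← R4 / (723/113).
R1 ← R1 + 13/113·R4.
R2 ← R2 − 191/226·R4.
R3 ← R3 − 36/113·R4.
Reading off the reduced rows gives x_1 = -5, x_2 = -6, x_3 = 1, x_4 = 1.

x_1 = -5, x_2 = -6, x_3 = 1, x_4 = 1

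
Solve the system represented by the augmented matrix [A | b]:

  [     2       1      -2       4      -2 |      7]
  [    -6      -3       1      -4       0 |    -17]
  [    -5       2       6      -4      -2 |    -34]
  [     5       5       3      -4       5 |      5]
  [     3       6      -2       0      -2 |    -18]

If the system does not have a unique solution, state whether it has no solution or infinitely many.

x_1 = 0, x_2 = -1, x_3 = 0, x_4 = 5, x_5 = 6

Row-reduce the augmented matrix:
R1 ← R1 / (2).
R2 ← R2 + 6·R1.
R3 ← R3 + 5·R1.
R4 ← R4 − 5·R1.
R5 ← R5 − 3·R1.
Swap R2 and R3.
R2 ← R2 / (9/2).
R1 ← R1 − 1/2·R2.
R4 ← R4 − 5/2·R2.
R5 ← R5 − 9/2·R2.
R3 ← R3 / (-5).
R1 ← R1 + 10/9·R3.
R2 ← R2 − 2/9·R3.
R4 ← R4 − 67/9·R3.
R4 ← R4 / (-244/45).
R1 ← R1 + 4/9·R4.
R2 ← R2 − 76/45·R4.
R3 ← R3 + 8/5·R4.
R5 ← R5 + 12·R4.
R5 ← R5 / (-181/61).
R1 ← R1 − 43/61·R5.
R2 ← R2 + 17/61·R5.
R3 ← R3 + 16/61·R5.
R4 ← R4 + 223/244·R5.
Reading off the reduced rows gives x_1 = 0, x_2 = -1, x_3 = 0, x_4 = 5, x_5 = 6.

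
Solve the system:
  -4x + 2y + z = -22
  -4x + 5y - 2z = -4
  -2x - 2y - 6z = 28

x = 4, y = 0, z = -6

Row-reduce the augmented matrix:
R1 ← R1 / (-4).
R2 ← R2 + 4·R1.
R3 ← R3 + 2·R1.
R2 ← R2 / (3).
R1 ← R1 + 1/2·R2.
R3 ← R3 + 3·R2.
R3 ← R3 / (-19/2).
R1 ← R1 + 3/4·R3.
R2 ← R2 + 1·R3.
Reading off the reduced rows gives x = 4, y = 0, z = -6.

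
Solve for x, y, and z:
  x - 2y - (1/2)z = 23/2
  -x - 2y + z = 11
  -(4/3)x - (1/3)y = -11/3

Row-reduce the augmented matrix:
R2 ← R2 + 1·R1.
R3 ← R3 + 4/3·R1.
R2 ← R2 / (-4).
R1 ← R1 + 2·R2.
R3 ← R3 + 3·R2.
R3 ← R3 / (-25/24).
R1 ← R1 + 3/4·R3.
R2 ← R2 + 1/8·R3.
Reading off the reduced rows gives x = 4, y = -5, z = 5.

x = 4, y = -5, z = 5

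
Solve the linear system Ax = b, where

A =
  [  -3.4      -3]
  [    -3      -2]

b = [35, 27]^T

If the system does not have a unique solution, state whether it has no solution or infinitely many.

x_1 = -5, x_2 = -6

Row-reduce the augmented matrix:
R1 ← R1 / (-17/5).
R2 ← R2 + 3·R1.
R2 ← R2 / (11/17).
R1 ← R1 − 15/17·R2.
Reading off the reduced rows gives x_1 = -5, x_2 = -6.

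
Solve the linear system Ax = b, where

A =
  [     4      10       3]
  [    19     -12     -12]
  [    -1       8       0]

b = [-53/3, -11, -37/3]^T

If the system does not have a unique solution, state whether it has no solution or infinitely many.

Row-reduce the augmented matrix:
R1 ← R1 / (4).
R2 ← R2 − 19·R1.
R3 ← R3 + 1·R1.
R2 ← R2 / (-119/2).
R1 ← R1 − 5/2·R2.
R3 ← R3 − 21/2·R2.
R3 ← R3 / (-66/17).
R1 ← R1 + 6/17·R3.
R2 ← R2 − 15/34·R3.
Reading off the reduced rows gives x_1 = -1, x_2 = -5/3, x_3 = 1.

x_1 = -1, x_2 = -5/3, x_3 = 1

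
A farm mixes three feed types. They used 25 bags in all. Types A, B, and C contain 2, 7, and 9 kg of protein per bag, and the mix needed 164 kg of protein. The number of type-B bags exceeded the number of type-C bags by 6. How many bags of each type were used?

Let a = type-A bags, b = type-B bags, c = type-C bags.
  a + b + c = 25
  2a + 7b + 9c = 164
  b - c = 6
Row-reduce the augmented matrix:
R2 ← R2 − 2·R1.
R2 ← R2 / (5).
R1 ← R1 − 1·R2.
R3 ← R3 − 1·R2.
R3 ← R3 / (-12/5).
R1 ← R1 + 2/5·R3.
R2 ← R2 − 7/5·R3.
Reading off the reduced rows gives a = 5, b = 13, c = 7.

type-A bags: 5, type-B bags: 13, type-C bags: 7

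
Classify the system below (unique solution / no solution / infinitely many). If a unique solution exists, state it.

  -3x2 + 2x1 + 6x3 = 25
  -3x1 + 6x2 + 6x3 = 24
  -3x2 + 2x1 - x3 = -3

Row-reduce the augmented matrix:
R1 ← R1 / (2).
R2 ← R2 + 3·R1.
R3 ← R3 − 2·R1.
R2 ← R2 / (3/2).
R1 ← R1 + 3/2·R2.
R3 ← R3 / (-7).
R1 ← R1 − 18·R3.
R2 ← R2 − 10·R3.
Reading off the reduced rows gives x1 = 2, x2 = 1, x3 = 4.

x1 = 2, x2 = 1, x3 = 4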